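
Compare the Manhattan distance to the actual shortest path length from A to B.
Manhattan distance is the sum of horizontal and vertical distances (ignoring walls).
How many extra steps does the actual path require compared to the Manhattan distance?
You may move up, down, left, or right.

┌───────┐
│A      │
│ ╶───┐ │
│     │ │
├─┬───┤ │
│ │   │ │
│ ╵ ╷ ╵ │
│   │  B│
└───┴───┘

Manhattan distance: |3 - 0| + |3 - 0| = 6
Actual path length: 6
Extra steps: 6 - 6 = 0

Solution:

┌───────┐
│A → → ↓│
│ ╶───┐ │
│     │↓│
├─┬───┤ │
│ │   │↓│
│ ╵ ╷ ╵ │
│   │  B│
└───┴───┘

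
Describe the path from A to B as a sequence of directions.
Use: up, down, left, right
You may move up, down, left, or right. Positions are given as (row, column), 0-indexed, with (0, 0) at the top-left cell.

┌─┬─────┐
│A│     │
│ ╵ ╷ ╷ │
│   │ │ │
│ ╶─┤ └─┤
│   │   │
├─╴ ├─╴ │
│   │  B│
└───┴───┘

Finding the path and converting it to directions:
Path through cells: (0,0) → (1,0) → (1,1) → (0,1) → (0,2) → (1,2) → (2,2) → (2,3) → (3,3)
Directions: down, right, up, right, down, down, right, down

Solution:

┌─┬─────┐
│A│↱ ↓  │
│ ╵ ╷ ╷ │
│↳ ↑│↓│ │
│ ╶─┤ └─┤
│   │↳ ↓│
├─╴ ├─╴ │
│   │  B│
└───┴───┘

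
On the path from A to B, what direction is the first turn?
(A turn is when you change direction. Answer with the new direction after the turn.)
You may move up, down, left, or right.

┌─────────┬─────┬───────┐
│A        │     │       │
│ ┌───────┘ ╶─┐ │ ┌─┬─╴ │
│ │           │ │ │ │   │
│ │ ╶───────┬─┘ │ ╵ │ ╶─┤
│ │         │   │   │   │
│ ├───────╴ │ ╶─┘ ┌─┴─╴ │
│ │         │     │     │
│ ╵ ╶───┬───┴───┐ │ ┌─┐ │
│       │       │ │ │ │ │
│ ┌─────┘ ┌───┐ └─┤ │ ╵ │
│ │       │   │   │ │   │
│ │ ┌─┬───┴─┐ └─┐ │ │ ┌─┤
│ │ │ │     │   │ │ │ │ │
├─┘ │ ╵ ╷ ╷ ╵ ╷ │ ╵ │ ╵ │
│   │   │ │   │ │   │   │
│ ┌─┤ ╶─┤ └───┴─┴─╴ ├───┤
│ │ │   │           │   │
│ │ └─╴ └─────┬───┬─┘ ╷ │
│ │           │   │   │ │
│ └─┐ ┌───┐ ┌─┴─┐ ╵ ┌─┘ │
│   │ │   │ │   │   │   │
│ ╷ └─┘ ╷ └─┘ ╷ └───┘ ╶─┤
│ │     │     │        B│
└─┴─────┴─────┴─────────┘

Directions: down, down, down, down, right, up, right, right, right, right, up, left, left, left, left, up, right, right, right, right, up, right, right, down, down, left, down, right, right, up, up, up, right, right, right, down, left, down, right, down, left, left, down, down, down, down, left, up, up, left, up, left, left, left, down, left, left, left, down, down, left, down, down, down, right, down, right, right, up, right, down, right, right, up, right, down, right, right, right, right
First turn direction: right

Solution:

┌─────────┬─────┬───────┐
│A        │↱ → ↓│↱ → → ↓│
│ ┌───────┘ ╶─┐ │ ┌─┬─╴ │
│↓│↱ → → → ↑  │↓│↑│ │↓ ↲│
│ │ ╶───────┬─┘ │ ╵ │ ╶─┤
│↓│↑ ← ← ← ↰│↓ ↲│↑  │↳ ↓│
│ ├───────╴ │ ╶─┘ ┌─┴─╴ │
│↓│↱ → → → ↑│↳ → ↑│↓ ← ↲│
│ ╵ ╶───┬───┴───┐ │ ┌─┐ │
│↳ ↑    │↓ ← ← ↰│ │↓│ │ │
│ ┌─────┘ ┌───┐ └─┤ │ ╵ │
│ │↓ ← ← ↲│   │↑ ↰│↓│   │
│ │ ┌─┬───┴─┐ └─┐ │ │ ┌─┤
│ │↓│ │     │   │↑│↓│ │ │
├─┘ │ ╵ ╷ ╷ ╵ ╷ │ ╵ │ ╵ │
│↓ ↲│   │ │   │ │↑ ↲│   │
│ ┌─┤ ╶─┤ └───┴─┴─╴ ├───┤
│↓│ │   │           │   │
│ │ └─╴ └─────┬───┬─┘ ╷ │
│↓│           │   │   │ │
│ └─┐ ┌───┐ ┌─┴─┐ ╵ ┌─┘ │
│↳ ↓│ │↱ ↓│ │↱ ↓│   │   │
│ ╷ └─┘ ╷ └─┘ ╷ └───┘ ╶─┤
│ │↳ → ↑│↳ → ↑│↳ → → → B│
└─┴─────┴─────┴─────────┘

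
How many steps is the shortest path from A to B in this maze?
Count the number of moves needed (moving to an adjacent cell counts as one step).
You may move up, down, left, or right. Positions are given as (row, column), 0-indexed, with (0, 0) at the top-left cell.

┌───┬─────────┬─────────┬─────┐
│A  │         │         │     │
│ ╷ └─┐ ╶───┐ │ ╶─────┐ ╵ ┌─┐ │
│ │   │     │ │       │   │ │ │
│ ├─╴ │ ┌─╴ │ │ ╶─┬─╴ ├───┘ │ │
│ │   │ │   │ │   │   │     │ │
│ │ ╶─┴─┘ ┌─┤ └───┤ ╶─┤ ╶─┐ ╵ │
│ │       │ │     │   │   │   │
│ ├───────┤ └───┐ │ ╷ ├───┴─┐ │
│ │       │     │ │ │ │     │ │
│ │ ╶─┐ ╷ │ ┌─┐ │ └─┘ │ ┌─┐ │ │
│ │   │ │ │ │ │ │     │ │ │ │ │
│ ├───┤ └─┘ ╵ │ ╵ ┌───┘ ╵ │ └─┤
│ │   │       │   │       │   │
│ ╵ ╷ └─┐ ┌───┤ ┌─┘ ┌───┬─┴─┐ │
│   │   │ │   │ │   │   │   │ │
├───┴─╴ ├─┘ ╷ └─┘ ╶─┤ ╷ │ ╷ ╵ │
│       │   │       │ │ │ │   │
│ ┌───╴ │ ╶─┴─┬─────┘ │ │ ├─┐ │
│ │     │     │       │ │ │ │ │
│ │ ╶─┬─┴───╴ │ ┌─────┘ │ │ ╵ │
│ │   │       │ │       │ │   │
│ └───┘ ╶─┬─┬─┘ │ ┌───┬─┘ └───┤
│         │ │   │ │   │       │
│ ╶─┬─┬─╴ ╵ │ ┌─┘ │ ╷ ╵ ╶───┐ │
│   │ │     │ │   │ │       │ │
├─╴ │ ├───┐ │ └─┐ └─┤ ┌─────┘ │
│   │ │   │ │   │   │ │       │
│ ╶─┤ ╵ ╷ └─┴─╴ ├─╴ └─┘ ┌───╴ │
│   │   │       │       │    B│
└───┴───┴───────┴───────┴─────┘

Using BFS to find shortest path:
Start: (0, 0), End: (14, 14)
Path found:
(0,0) → (1,0) → (2,0) → (3,0) → (4,0) → (5,0) → (6,0) → (7,0) → (7,1) → (6,1) → (6,2) → (7,2) → (7,3) → (8,3) → (8,2) → (8,1) → (8,0) → (9,0) → (10,0) → (11,0) → (11,1) → (11,2) → (11,3) → (10,3) → (10,4) → (10,5) → (10,6) → (9,6) → (9,5) → (9,4) → (8,4) → (8,5) → (7,5) → (7,6) → (8,6) → (8,7) → (8,8) → (7,8) → (7,9) → (6,9) → (6,10) → (6,11) → (5,11) → (4,11) → (4,12) → (4,13) → (5,13) → (6,13) → (6,14) → (7,14) → (8,14) → (8,13) → (7,13) → (7,12) → (8,12) → (9,12) → (10,12) → (11,12) → (11,13) → (11,14) → (12,14) → (13,14) → (14,14)
Number of steps: 62

Solution:

┌───┬─────────┬─────────┬─────┐
│A  │         │         │     │
│ ╷ └─┐ ╶───┐ │ ╶─────┐ ╵ ┌─┐ │
│↓│   │     │ │       │   │ │ │
│ ├─╴ │ ┌─╴ │ │ ╶─┬─╴ ├───┘ │ │
│↓│   │ │   │ │   │   │     │ │
│ │ ╶─┴─┘ ┌─┤ └───┤ ╶─┤ ╶─┐ ╵ │
│↓│       │ │     │   │   │   │
│ ├───────┤ └───┐ │ ╷ ├───┴─┐ │
│↓│       │     │ │ │ │↱ → ↓│ │
│ │ ╶─┐ ╷ │ ┌─┐ │ └─┘ │ ┌─┐ │ │
│↓│   │ │ │ │ │ │     │↑│ │↓│ │
│ ├───┤ └─┘ ╵ │ ╵ ┌───┘ ╵ │ └─┤
│↓│↱ ↓│       │   │↱ → ↑  │↳ ↓│
│ ╵ ╷ └─┐ ┌───┤ ┌─┘ ┌───┬─┴─┐ │
│↳ ↑│↳ ↓│ │↱ ↓│ │↱ ↑│   │↓ ↰│↓│
├───┴─╴ ├─┘ ╷ └─┘ ╶─┤ ╷ │ ╷ ╵ │
│↓ ← ← ↲│↱ ↑│↳ → ↑  │ │ │↓│↑ ↲│
│ ┌───╴ │ ╶─┴─┬─────┘ │ │ ├─┐ │
│↓│     │↑ ← ↰│       │ │↓│ │ │
│ │ ╶─┬─┴───╴ │ ┌─────┘ │ │ ╵ │
│↓│   │↱ → → ↑│ │       │↓│   │
│ └───┘ ╶─┬─┬─┘ │ ┌───┬─┘ └───┤
│↳ → → ↑  │ │   │ │   │  ↳ → ↓│
│ ╶─┬─┬─╴ ╵ │ ┌─┘ │ ╷ ╵ ╶───┐ │
│   │ │     │ │   │ │       │↓│
├─╴ │ ├───┐ │ └─┐ └─┤ ┌─────┘ │
│   │ │   │ │   │   │ │      ↓│
│ ╶─┤ ╵ ╷ └─┴─╴ ├─╴ └─┘ ┌───╴ │
│   │   │       │       │    B│
└───┴───┴───────┴───────┴─────┘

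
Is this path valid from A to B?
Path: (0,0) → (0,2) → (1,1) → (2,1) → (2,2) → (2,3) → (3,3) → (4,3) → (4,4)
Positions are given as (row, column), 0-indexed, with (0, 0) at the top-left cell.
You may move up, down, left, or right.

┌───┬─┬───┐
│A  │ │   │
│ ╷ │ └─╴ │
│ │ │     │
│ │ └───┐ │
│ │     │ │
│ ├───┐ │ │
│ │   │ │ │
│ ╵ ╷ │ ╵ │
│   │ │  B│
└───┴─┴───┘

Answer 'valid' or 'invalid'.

Checking path validity:
Result: Invalid move at step 1: cannot move from (0, 0) to (0, 2).

invalid

Correct solution:

┌───┬─┬───┐
│A ↓│ │   │
│ ╷ │ └─╴ │
│ │↓│     │
│ │ └───┐ │
│ │↳ → ↓│ │
│ ├───┐ │ │
│ │   │↓│ │
│ ╵ ╷ │ ╵ │
│   │ │↳ B│
└───┴─┴───┘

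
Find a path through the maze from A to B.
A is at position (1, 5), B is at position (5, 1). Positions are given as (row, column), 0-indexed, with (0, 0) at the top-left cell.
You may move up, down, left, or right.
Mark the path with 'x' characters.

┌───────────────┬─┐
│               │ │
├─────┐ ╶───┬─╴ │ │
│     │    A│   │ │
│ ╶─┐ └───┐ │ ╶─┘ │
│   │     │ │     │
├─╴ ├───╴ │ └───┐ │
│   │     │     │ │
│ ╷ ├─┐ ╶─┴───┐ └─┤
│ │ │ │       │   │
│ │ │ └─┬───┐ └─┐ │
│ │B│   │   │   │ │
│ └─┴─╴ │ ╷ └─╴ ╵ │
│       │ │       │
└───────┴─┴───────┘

Finding the shortest path from (1, 5) to (5, 1):
Path length: 28 steps
Directions: down → down → right → right → down → right → down → down → left → up → left → up → left → left → left → up → right → up → left → left → up → left → left → down → right → down → down → down

Solution:

┌───────────────┬─┐
│               │ │
├─────┐ ╶───┬─╴ │ │
│x x x│    A│   │ │
│ ╶─┐ └───┐ │ ╶─┘ │
│x x│x x x│x│     │
├─╴ ├───╴ │ └───┐ │
│  x│  x x│x x x│ │
│ ╷ ├─┐ ╶─┴───┐ └─┤
│ │x│ │x x x x│x x│
│ │ │ └─┬───┐ └─┐ │
│ │B│   │   │x x│x│
│ └─┴─╴ │ ╷ └─╴ ╵ │
│       │ │    x x│
└───────┴─┴───────┘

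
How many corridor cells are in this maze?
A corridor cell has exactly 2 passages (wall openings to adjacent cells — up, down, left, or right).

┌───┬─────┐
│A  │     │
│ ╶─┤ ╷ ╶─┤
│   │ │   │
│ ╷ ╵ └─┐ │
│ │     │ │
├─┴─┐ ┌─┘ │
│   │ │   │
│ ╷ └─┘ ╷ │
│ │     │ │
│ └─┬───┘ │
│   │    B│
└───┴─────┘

Counting cells with exactly 2 passages:
Total corridor cells: 19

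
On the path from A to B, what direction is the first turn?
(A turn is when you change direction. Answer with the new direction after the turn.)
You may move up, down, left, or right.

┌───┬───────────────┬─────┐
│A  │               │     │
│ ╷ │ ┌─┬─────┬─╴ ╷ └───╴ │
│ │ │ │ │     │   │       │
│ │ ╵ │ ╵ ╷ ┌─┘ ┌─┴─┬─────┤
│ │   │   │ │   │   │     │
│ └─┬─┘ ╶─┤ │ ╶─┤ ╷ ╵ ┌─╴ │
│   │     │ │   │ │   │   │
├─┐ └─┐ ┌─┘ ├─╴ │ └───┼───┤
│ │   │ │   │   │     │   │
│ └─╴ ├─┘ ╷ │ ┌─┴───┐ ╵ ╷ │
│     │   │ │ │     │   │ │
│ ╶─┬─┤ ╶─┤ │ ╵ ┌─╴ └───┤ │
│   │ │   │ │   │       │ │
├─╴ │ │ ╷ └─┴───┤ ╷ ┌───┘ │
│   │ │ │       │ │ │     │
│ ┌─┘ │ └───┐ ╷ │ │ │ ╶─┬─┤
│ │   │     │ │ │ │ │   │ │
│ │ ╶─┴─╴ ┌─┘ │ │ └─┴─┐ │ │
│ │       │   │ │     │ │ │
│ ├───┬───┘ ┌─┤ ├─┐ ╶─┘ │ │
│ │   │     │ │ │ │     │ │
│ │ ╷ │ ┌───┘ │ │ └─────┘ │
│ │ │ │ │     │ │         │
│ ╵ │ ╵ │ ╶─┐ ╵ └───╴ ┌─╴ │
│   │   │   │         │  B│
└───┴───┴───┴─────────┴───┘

Directions: down, down, down, right, down, right, down, left, left, down, right, down, left, down, down, down, down, down, right, up, up, right, down, down, right, up, up, right, right, up, right, up, up, right, down, down, down, down, down, right, right, right, up, right, right, down
First turn direction: right

Solution:

┌───┬───────────────┬─────┐
│A  │               │     │
│ ╷ │ ┌─┬─────┬─╴ ╷ └───╴ │
│↓│ │ │ │     │   │       │
│ │ ╵ │ ╵ ╷ ┌─┘ ┌─┴─┬─────┤
│↓│   │   │ │   │   │     │
│ └─┬─┘ ╶─┤ │ ╶─┤ ╷ ╵ ┌─╴ │
│↳ ↓│     │ │   │ │   │   │
├─┐ └─┐ ┌─┘ ├─╴ │ └───┼───┤
│ │↳ ↓│ │   │   │     │   │
│ └─╴ ├─┘ ╷ │ ┌─┴───┐ ╵ ╷ │
│↓ ← ↲│   │ │ │     │   │ │
│ ╶─┬─┤ ╶─┤ │ ╵ ┌─╴ └───┤ │
│↳ ↓│ │   │ │   │       │ │
├─╴ │ │ ╷ └─┴───┤ ╷ ┌───┘ │
│↓ ↲│ │ │    ↱ ↓│ │ │     │
│ ┌─┘ │ └───┐ ╷ │ │ │ ╶─┬─┤
│↓│   │     │↑│↓│ │ │   │ │
│ │ ╶─┴─╴ ┌─┘ │ │ └─┴─┐ │ │
│↓│       │↱ ↑│↓│     │ │ │
│ ├───┬───┘ ┌─┤ ├─┐ ╶─┘ │ │
│↓│↱ ↓│↱ → ↑│ │↓│ │     │ │
│ │ ╷ │ ┌───┘ │ │ └─────┘ │
│↓│↑│↓│↑│     │↓│    ↱ → ↓│
│ ╵ │ ╵ │ ╶─┐ ╵ └───╴ ┌─╴ │
│↳ ↑│↳ ↑│   │  ↳ → → ↑│  B│
└───┴───┴───┴─────────┴───┘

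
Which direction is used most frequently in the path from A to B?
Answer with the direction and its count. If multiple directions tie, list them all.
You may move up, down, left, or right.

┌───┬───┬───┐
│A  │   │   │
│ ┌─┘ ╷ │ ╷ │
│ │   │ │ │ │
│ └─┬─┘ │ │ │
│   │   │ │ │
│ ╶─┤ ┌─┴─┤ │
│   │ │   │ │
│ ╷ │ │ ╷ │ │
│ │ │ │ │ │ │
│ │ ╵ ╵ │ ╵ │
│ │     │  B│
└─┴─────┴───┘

Directions: down, down, down, right, down, down, right, right, up, up, right, down, down, right
Counts: {'down': 7, 'right': 5, 'up': 2}
Most common: down (7 times)

Solution:

┌───┬───┬───┐
│A  │   │   │
│ ┌─┘ ╷ │ ╷ │
│↓│   │ │ │ │
│ └─┬─┘ │ │ │
│↓  │   │ │ │
│ ╶─┤ ┌─┴─┤ │
│↳ ↓│ │↱ ↓│ │
│ ╷ │ │ ╷ │ │
│ │↓│ │↑│↓│ │
│ │ ╵ ╵ │ ╵ │
│ │↳ → ↑│↳ B│
└─┴─────┴───┘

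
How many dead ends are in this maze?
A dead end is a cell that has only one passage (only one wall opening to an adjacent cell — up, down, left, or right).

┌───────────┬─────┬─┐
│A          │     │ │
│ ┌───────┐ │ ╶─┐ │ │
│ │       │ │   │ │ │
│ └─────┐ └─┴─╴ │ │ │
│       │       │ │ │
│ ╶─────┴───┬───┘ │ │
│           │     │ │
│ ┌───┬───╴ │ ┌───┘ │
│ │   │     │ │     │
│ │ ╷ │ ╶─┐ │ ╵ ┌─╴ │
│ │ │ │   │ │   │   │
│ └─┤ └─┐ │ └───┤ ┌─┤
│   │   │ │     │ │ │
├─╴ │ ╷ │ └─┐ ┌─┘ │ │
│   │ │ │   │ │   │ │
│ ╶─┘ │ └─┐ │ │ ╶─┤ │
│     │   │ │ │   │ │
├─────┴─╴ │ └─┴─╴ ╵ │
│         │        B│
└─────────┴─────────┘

Checking each cell for number of passages:

Dead ends found at positions:
  (0, 9)
  (1, 1)
  (1, 5)
  (2, 3)
  (5, 1)
  (6, 7)
  (6, 9)
  (8, 6)
  (9, 0)
Total dead ends: 9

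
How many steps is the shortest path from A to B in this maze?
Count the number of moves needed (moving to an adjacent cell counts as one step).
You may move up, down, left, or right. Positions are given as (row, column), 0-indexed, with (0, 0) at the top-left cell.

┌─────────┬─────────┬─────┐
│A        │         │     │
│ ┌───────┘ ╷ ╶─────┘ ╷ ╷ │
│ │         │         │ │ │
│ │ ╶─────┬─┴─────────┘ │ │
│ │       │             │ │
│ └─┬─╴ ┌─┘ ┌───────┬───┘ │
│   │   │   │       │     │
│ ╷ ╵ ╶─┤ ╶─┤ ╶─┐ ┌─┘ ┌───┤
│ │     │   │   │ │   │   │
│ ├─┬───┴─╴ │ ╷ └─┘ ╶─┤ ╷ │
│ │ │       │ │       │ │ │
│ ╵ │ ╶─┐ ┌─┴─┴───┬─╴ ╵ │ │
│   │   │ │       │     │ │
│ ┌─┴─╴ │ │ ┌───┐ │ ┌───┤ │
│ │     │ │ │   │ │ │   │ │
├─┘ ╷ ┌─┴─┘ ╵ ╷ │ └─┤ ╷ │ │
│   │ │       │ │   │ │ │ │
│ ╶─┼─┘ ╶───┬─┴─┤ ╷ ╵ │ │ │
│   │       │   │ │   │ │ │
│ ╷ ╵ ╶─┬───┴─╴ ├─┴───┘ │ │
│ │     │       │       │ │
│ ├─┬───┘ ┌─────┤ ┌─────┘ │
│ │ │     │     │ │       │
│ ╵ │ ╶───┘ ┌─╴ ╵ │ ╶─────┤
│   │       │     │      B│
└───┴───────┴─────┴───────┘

Using BFS to find shortest path:
Start: (0, 0), End: (12, 12)
Path found:
(0,0) → (1,0) → (2,0) → (3,0) → (3,1) → (4,1) → (4,2) → (3,2) → (3,3) → (2,3) → (2,2) → (2,1) → (1,1) → (1,2) → (1,3) → (1,4) → (1,5) → (0,5) → (0,6) → (1,6) → (1,7) → (1,8) → (1,9) → (1,10) → (0,10) → (0,11) → (0,12) → (1,12) → (2,12) → (3,12) → (3,11) → (3,10) → (4,10) → (4,9) → (5,9) → (5,10) → (6,10) → (6,11) → (5,11) → (4,11) → (4,12) → (5,12) → (6,12) → (7,12) → (8,12) → (9,12) → (10,12) → (11,12) → (11,11) → (11,10) → (11,9) → (12,9) → (12,10) → (12,11) → (12,12)
Number of steps: 54

Solution:

┌─────────┬─────────┬─────┐
│A        │↱ ↓      │↱ → ↓│
│ ┌───────┘ ╷ ╶─────┘ ╷ ╷ │
│↓│↱ → → → ↑│↳ → → → ↑│ │↓│
│ │ ╶─────┬─┴─────────┘ │ │
│↓│↑ ← ↰  │             │↓│
│ └─┬─╴ ┌─┘ ┌───────┬───┘ │
│↳ ↓│↱ ↑│   │       │↓ ← ↲│
│ ╷ ╵ ╶─┤ ╶─┤ ╶─┐ ┌─┘ ┌───┤
│ │↳ ↑  │   │   │ │↓ ↲│↱ ↓│
│ ├─┬───┴─╴ │ ╷ └─┘ ╶─┤ ╷ │
│ │ │       │ │    ↳ ↓│↑│↓│
│ ╵ │ ╶─┐ ┌─┴─┴───┬─╴ ╵ │ │
│   │   │ │       │  ↳ ↑│↓│
│ ┌─┴─╴ │ │ ┌───┐ │ ┌───┤ │
│ │     │ │ │   │ │ │   │↓│
├─┘ ╷ ┌─┴─┘ ╵ ╷ │ └─┤ ╷ │ │
│   │ │       │ │   │ │ │↓│
│ ╶─┼─┘ ╶───┬─┴─┤ ╷ ╵ │ │ │
│   │       │   │ │   │ │↓│
│ ╷ ╵ ╶─┬───┴─╴ ├─┴───┘ │ │
│ │     │       │       │↓│
│ ├─┬───┘ ┌─────┤ ┌─────┘ │
│ │ │     │     │ │↓ ← ← ↲│
│ ╵ │ ╶───┘ ┌─╴ ╵ │ ╶─────┤
│   │       │     │↳ → → B│
└───┴───────┴─────┴───────┘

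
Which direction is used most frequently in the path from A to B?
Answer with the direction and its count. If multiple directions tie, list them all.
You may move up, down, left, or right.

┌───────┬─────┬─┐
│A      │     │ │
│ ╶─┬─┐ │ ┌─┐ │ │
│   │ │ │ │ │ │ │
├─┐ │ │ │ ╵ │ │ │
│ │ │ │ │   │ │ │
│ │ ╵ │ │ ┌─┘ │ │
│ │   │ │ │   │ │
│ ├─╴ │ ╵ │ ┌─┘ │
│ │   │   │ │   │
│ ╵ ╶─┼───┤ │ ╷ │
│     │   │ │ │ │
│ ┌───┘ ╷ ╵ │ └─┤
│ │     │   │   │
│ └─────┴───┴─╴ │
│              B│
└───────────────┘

Directions: down, right, down, down, right, down, left, down, left, down, down, right, right, right, right, right, right, right
Counts: {'down': 7, 'right': 9, 'left': 2}
Most common: right (9 times)

Solution:

┌───────┬─────┬─┐
│A      │     │ │
│ ╶─┬─┐ │ ┌─┐ │ │
│↳ ↓│ │ │ │ │ │ │
├─┐ │ │ │ ╵ │ │ │
│ │↓│ │ │   │ │ │
│ │ ╵ │ │ ┌─┘ │ │
│ │↳ ↓│ │ │   │ │
│ ├─╴ │ ╵ │ ┌─┘ │
│ │↓ ↲│   │ │   │
│ ╵ ╶─┼───┤ │ ╷ │
│↓ ↲  │   │ │ │ │
│ ┌───┘ ╷ ╵ │ └─┤
│↓│     │   │   │
│ └─────┴───┴─╴ │
│↳ → → → → → → B│
└───────────────┘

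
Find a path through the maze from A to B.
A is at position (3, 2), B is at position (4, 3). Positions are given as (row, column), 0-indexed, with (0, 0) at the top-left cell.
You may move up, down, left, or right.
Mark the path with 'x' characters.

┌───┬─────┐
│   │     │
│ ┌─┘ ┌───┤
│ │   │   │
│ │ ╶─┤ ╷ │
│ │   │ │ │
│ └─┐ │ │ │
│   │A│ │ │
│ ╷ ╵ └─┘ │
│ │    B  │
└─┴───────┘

Finding the shortest path from (3, 2) to (4, 3):
Path length: 2 steps
Directions: down → right

Solution:

┌───┬─────┐
│   │     │
│ ┌─┘ ┌───┤
│ │   │   │
│ │ ╶─┤ ╷ │
│ │   │ │ │
│ └─┐ │ │ │
│   │A│ │ │
│ ╷ ╵ └─┘ │
│ │  x B  │
└─┴───────┘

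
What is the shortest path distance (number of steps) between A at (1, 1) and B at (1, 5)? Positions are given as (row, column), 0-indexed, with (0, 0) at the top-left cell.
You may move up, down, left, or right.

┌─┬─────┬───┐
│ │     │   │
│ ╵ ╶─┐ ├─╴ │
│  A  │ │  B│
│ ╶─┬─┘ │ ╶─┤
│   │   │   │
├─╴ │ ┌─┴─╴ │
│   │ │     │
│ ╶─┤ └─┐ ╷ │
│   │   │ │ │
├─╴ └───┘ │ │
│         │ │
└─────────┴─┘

Finding path from (1, 1) to (1, 5):
Path: (1,1) → (1,0) → (2,0) → (2,1) → (3,1) → (3,0) → (4,0) → (4,1) → (5,1) → (5,2) → (5,3) → (5,4) → (4,4) → (3,4) → (3,5) → (2,5) → (2,4) → (1,4) → (1,5)
Distance: 18 steps

Solution:

┌─┬─────┬───┐
│ │     │   │
│ ╵ ╶─┐ ├─╴ │
│↓ A  │ │↱ B│
│ ╶─┬─┘ │ ╶─┤
│↳ ↓│   │↑ ↰│
├─╴ │ ┌─┴─╴ │
│↓ ↲│ │  ↱ ↑│
│ ╶─┤ └─┐ ╷ │
│↳ ↓│   │↑│ │
├─╴ └───┘ │ │
│  ↳ → → ↑│ │
└─────────┴─┘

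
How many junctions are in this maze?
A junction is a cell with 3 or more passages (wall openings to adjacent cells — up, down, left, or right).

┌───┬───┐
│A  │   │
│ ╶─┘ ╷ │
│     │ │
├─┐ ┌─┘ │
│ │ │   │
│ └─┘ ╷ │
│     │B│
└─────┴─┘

Checking each cell for number of passages:

Junctions found (3+ passages):
  (1, 1): 3 passages
  (2, 3): 3 passages
Total junctions: 2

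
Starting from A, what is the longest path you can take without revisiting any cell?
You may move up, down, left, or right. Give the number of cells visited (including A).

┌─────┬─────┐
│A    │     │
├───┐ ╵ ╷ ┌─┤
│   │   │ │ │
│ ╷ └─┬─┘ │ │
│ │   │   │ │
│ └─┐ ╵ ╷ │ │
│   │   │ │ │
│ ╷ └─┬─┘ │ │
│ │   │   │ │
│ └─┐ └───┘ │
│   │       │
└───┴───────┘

Finding longest simple path using DFS:
Start: (0, 0)
Longest path visits 29 cells
Path: A → right → right → down → right → up → right → down → down → left → down → left → up → left → up → left → down → down → right → down → right → down → right → right → right → up → up → up → up

Solution:

┌─────┬─────┐
│A → ↓│↱ ↓  │
├───┐ ╵ ╷ ┌─┤
│↓ ↰│↳ ↑│↓│B│
│ ╷ └─┬─┘ │ │
│↓│↑ ↰│↓ ↲│↑│
│ └─┐ ╵ ╷ │ │
│↳ ↓│↑ ↲│ │↑│
│ ╷ └─┬─┘ │ │
│ │↳ ↓│   │↑│
│ └─┐ └───┘ │
│   │↳ → → ↑│
└───┴───────┘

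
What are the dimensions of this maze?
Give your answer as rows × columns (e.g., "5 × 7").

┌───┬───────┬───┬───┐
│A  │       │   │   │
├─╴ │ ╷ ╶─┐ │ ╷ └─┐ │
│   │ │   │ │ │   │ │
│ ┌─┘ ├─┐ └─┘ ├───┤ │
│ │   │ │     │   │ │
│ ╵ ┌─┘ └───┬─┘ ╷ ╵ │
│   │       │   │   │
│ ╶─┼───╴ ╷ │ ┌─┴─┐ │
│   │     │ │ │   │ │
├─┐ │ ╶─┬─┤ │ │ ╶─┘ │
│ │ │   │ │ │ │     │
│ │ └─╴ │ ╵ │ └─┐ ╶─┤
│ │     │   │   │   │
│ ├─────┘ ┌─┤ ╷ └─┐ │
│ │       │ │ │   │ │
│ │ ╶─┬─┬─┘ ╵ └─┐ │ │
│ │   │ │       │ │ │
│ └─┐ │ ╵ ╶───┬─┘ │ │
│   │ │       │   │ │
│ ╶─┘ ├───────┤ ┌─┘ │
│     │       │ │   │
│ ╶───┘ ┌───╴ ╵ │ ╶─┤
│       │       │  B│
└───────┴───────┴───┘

Counting the maze dimensions:
Rows (vertical): 12
Columns (horizontal): 10
Dimensions: 12 × 10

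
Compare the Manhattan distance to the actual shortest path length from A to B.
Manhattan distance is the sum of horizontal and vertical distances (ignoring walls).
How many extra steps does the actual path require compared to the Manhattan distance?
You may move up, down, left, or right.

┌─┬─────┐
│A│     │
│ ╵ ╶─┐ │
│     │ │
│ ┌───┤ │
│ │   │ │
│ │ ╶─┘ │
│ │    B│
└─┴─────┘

Manhattan distance: |3 - 0| + |3 - 0| = 6
Actual path length: 8
Extra steps: 8 - 6 = 2

Solution:

┌─┬─────┐
│A│↱ → ↓│
│ ╵ ╶─┐ │
│↳ ↑  │↓│
│ ┌───┤ │
│ │   │↓│
│ │ ╶─┘ │
│ │    B│
└─┴─────┘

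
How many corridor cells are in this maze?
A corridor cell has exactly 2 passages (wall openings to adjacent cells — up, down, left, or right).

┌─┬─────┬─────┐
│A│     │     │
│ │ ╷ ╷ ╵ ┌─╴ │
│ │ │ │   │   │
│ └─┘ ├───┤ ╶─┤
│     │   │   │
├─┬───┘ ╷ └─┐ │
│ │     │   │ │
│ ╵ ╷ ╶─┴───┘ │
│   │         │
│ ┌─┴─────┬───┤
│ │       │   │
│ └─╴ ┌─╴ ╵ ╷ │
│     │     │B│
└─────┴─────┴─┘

Counting cells with exactly 2 passages:
Total corridor cells: 37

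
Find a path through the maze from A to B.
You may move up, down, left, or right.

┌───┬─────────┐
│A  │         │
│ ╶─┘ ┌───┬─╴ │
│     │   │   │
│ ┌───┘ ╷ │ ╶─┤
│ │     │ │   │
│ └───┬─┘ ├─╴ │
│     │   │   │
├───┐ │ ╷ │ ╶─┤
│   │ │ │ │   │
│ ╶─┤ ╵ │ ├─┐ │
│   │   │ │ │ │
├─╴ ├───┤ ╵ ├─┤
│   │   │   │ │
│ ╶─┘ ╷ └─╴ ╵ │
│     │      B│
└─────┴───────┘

Finding the shortest path through the maze:
Path length: 17 steps
Directions: down → down → down → right → right → down → down → right → up → up → right → down → down → down → right → down → right

Solution:

┌───┬─────────┐
│A  │         │
│ ╶─┘ ┌───┬─╴ │
│↓    │   │   │
│ ┌───┘ ╷ │ ╶─┤
│↓│     │ │   │
│ └───┬─┘ ├─╴ │
│↳ → ↓│↱ ↓│   │
├───┐ │ ╷ │ ╶─┤
│   │↓│↑│↓│   │
│ ╶─┤ ╵ │ ├─┐ │
│   │↳ ↑│↓│ │ │
├─╴ ├───┤ ╵ ├─┤
│   │   │↳ ↓│ │
│ ╶─┘ ╷ └─╴ ╵ │
│     │    ↳ B│
└─────┴───────┘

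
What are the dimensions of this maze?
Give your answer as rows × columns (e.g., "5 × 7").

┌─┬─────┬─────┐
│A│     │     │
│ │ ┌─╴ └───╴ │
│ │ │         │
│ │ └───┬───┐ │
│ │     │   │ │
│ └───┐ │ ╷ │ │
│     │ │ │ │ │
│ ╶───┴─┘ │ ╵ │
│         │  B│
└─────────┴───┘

Counting the maze dimensions:
Rows (vertical): 5
Columns (horizontal): 7
Dimensions: 5 × 7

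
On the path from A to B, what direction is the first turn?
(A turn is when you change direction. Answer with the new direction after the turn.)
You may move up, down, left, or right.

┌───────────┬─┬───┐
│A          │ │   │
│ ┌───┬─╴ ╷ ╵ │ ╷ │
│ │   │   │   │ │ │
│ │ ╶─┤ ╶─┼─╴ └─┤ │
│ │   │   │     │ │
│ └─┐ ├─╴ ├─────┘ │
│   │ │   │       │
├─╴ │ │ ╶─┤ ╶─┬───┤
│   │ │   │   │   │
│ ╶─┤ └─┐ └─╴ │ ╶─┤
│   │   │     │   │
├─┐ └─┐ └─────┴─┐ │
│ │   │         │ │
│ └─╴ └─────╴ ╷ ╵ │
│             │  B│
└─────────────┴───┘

Directions: down, down, down, right, down, left, down, right, down, right, down, right, right, right, right, up, right, down, right
First turn direction: right

Solution:

┌───────────┬─┬───┐
│A          │ │   │
│ ┌───┬─╴ ╷ ╵ │ ╷ │
│↓│   │   │   │ │ │
│ │ ╶─┤ ╶─┼─╴ └─┤ │
│↓│   │   │     │ │
│ └─┐ ├─╴ ├─────┘ │
│↳ ↓│ │   │       │
├─╴ │ │ ╶─┤ ╶─┬───┤
│↓ ↲│ │   │   │   │
│ ╶─┤ └─┐ └─╴ │ ╶─┤
│↳ ↓│   │     │   │
├─┐ └─┐ └─────┴─┐ │
│ │↳ ↓│      ↱ ↓│ │
│ └─╴ └─────╴ ╷ ╵ │
│    ↳ → → → ↑│↳ B│
└─────────────┴───┘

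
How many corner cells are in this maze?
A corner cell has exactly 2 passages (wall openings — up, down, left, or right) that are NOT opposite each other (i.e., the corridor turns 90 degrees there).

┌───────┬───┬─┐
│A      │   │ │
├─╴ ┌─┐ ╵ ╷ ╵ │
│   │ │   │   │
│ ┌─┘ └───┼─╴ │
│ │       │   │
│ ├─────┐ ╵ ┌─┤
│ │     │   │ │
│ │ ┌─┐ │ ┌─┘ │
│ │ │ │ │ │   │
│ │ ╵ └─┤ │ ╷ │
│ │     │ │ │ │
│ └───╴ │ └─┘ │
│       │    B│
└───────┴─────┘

Counting corner cells (2 non-opposite passages):
Total corners: 21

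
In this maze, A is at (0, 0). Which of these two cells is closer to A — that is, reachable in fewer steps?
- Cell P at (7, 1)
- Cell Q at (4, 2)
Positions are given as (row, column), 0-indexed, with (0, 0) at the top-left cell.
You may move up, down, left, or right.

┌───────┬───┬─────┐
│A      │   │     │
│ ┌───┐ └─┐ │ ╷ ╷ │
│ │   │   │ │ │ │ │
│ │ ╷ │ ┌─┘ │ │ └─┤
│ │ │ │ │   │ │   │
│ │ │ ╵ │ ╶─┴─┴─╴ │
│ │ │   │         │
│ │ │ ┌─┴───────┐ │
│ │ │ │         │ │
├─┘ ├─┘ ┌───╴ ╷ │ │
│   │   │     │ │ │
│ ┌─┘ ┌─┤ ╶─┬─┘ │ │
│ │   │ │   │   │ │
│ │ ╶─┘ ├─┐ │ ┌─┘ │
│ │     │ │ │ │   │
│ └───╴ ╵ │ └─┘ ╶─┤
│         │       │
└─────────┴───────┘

Shortest path A → P at (7, 1): 24 steps
Shortest path A → Q at (4, 2): 8 steps

Q is closer (8 steps vs 24 steps).

Path to P:

┌───────┬───┬─────┐
│A → → ↓│   │     │
│ ┌───┐ └─┐ │ ╷ ╷ │
│ │↓ ↰│↓  │ │ │ │ │
│ │ ╷ │ ┌─┘ │ │ └─┤
│ │↓│↑│↓│   │ │   │
│ │ │ ╵ │ ╶─┴─┴─╴ │
│ │↓│↑ ↲│         │
│ │ │ ┌─┴───────┐ │
│ │↓│ │         │ │
├─┘ ├─┘ ┌───╴ ╷ │ │
│↓ ↲│   │     │ │ │
│ ┌─┘ ┌─┤ ╶─┬─┘ │ │
│↓│   │ │   │   │ │
│ │ ╶─┘ ├─┐ │ ┌─┘ │
│↓│P ← ↰│ │ │ │   │
│ └───╴ ╵ │ └─┘ ╶─┤
│↳ → → ↑  │       │
└─────────┴───────┘

Path to Q:

┌───────┬───┬─────┐
│A → → ↓│   │     │
│ ┌───┐ └─┐ │ ╷ ╷ │
│ │   │↓  │ │ │ │ │
│ │ ╷ │ ┌─┘ │ │ └─┤
│ │ │ │↓│   │ │   │
│ │ │ ╵ │ ╶─┴─┴─╴ │
│ │ │↓ ↲│         │
│ │ │ ┌─┴───────┐ │
│ │ │Q│         │ │
├─┘ ├─┘ ┌───╴ ╷ │ │
│   │   │     │ │ │
│ ┌─┘ ┌─┤ ╶─┬─┘ │ │
│ │   │ │   │   │ │
│ │ ╶─┘ ├─┐ │ ┌─┘ │
│ │     │ │ │ │   │
│ └───╴ ╵ │ └─┘ ╶─┤
│         │       │
└─────────┴───────┘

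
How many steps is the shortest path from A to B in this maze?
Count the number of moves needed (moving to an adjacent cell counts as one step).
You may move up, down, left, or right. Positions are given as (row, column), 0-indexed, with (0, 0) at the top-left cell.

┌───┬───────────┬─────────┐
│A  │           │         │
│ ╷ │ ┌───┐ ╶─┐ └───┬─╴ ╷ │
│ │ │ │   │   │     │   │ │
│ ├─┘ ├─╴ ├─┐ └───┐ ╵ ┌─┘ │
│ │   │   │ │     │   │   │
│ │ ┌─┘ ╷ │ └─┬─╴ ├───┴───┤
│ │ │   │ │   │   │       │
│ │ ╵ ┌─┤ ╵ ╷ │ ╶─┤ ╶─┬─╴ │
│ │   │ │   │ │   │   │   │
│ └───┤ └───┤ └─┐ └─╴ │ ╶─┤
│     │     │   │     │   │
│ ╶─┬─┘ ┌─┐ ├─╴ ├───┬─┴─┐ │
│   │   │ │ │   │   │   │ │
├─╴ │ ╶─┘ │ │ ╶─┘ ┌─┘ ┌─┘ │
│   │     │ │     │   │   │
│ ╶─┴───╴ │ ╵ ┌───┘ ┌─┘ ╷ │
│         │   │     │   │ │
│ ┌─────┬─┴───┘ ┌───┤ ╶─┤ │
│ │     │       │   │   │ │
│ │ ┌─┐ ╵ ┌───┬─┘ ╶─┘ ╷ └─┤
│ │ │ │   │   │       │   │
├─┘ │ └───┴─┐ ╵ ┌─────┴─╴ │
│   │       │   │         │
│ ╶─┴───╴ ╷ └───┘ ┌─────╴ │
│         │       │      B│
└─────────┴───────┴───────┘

Using BFS to find shortest path:
Start: (0, 0), End: (12, 12)
Path found:
(0,0) → (1,0) → (2,0) → (3,0) → (4,0) → (5,0) → (6,0) → (6,1) → (7,1) → (7,0) → (8,0) → (8,1) → (8,2) → (8,3) → (8,4) → (7,4) → (7,3) → (7,2) → (6,2) → (6,3) → (5,3) → (5,4) → (5,5) → (6,5) → (7,5) → (8,5) → (8,6) → (7,6) → (6,6) → (6,7) → (5,7) → (5,6) → (4,6) → (3,6) → (3,5) → (4,5) → (4,4) → (3,4) → (2,4) → (2,3) → (3,3) → (3,2) → (4,2) → (4,1) → (3,1) → (2,1) → (2,2) → (1,2) → (0,2) → (0,3) → (0,4) → (0,5) → (1,5) → (1,6) → (2,6) → (2,7) → (2,8) → (3,8) → (3,7) → (4,7) → (4,8) → (5,8) → (5,9) → (5,10) → (4,10) → (4,9) → (3,9) → (3,10) → (3,11) → (3,12) → (4,12) → (4,11) → (5,11) → (5,12) → (6,12) → (7,12) → (7,11) → (8,11) → (8,10) → (9,10) → (9,11) → (10,11) → (10,12) → (11,12) → (12,12)
Number of steps: 84

Solution:

┌───┬───────────┬─────────┐
│A  │↱ → → ↓    │         │
│ ╷ │ ┌───┐ ╶─┐ └───┬─╴ ╷ │
│↓│ │↑│   │↳ ↓│     │   │ │
│ ├─┘ ├─╴ ├─┐ └───┐ ╵ ┌─┘ │
│↓│↱ ↑│↓ ↰│ │↳ → ↓│   │   │
│ │ ┌─┘ ╷ │ └─┬─╴ ├───┴───┤
│↓│↑│↓ ↲│↑│↓ ↰│↓ ↲│↱ → → ↓│
│ │ ╵ ┌─┤ ╵ ╷ │ ╶─┤ ╶─┬─╴ │
│↓│↑ ↲│ │↑ ↲│↑│↳ ↓│↑ ↰│↓ ↲│
│ └───┤ └───┤ └─┐ └─╴ │ ╶─┤
│↓    │↱ → ↓│↑ ↰│↳ → ↑│↳ ↓│
│ ╶─┬─┘ ┌─┐ ├─╴ ├───┬─┴─┐ │
│↳ ↓│↱ ↑│ │↓│↱ ↑│   │   │↓│
├─╴ │ ╶─┘ │ │ ╶─┘ ┌─┘ ┌─┘ │
│↓ ↲│↑ ← ↰│↓│↑    │   │↓ ↲│
│ ╶─┴───╴ │ ╵ ┌───┘ ┌─┘ ╷ │
│↳ → → → ↑│↳ ↑│     │↓ ↲│ │
│ ┌─────┬─┴───┘ ┌───┤ ╶─┤ │
│ │     │       │   │↳ ↓│ │
│ │ ┌─┐ ╵ ┌───┬─┘ ╶─┘ ╷ └─┤
│ │ │ │   │   │       │↳ ↓│
├─┘ │ └───┴─┐ ╵ ┌─────┴─╴ │
│   │       │   │        ↓│
│ ╶─┴───╴ ╷ └───┘ ┌─────╴ │
│         │       │      B│
└─────────┴───────┴───────┘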